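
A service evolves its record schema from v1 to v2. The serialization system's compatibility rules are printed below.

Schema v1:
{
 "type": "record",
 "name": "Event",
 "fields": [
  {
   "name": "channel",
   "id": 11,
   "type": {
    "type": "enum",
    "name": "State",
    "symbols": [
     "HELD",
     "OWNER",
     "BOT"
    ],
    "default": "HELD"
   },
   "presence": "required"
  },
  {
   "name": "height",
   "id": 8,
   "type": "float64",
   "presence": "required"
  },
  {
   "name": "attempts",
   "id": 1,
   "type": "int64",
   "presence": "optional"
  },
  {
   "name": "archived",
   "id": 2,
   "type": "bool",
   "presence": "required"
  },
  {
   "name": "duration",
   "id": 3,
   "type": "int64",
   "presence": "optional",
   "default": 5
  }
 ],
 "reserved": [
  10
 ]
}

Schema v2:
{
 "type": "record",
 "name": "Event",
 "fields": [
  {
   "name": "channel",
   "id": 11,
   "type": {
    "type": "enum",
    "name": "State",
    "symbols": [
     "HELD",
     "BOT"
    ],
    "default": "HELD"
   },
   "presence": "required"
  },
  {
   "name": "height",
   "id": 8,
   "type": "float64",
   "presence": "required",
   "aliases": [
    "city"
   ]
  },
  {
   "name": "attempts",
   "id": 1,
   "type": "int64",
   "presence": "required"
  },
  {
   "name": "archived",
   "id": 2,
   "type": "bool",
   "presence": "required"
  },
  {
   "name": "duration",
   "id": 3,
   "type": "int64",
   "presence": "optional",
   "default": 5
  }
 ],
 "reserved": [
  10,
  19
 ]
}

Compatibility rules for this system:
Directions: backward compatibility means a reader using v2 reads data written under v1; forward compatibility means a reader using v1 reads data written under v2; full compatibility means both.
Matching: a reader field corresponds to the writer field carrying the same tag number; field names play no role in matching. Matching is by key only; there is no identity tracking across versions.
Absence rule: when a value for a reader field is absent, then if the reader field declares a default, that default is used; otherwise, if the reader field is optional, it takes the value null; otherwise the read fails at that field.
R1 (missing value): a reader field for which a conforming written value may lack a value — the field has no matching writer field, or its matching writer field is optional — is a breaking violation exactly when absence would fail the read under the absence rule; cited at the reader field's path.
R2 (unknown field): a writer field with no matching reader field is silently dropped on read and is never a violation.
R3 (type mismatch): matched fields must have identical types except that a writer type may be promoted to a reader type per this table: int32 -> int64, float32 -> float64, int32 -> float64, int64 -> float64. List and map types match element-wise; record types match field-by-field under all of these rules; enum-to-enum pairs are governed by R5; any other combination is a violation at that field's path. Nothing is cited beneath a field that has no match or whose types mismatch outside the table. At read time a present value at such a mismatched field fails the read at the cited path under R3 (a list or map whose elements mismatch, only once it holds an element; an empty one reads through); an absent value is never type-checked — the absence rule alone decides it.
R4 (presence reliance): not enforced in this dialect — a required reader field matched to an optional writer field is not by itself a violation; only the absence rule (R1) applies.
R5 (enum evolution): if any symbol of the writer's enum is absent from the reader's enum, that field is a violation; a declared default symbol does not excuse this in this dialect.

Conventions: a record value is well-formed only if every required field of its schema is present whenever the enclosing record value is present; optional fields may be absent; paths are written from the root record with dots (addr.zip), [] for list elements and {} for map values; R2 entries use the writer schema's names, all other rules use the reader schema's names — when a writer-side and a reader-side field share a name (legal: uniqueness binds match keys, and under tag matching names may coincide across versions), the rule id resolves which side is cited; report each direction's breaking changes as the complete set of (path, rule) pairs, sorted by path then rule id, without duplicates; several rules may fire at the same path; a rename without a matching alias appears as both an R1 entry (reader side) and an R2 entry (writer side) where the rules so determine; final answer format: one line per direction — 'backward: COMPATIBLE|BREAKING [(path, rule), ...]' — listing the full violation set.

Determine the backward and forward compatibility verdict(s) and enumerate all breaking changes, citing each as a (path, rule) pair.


backward: BREAKING [(attempts, R1), (channel, R5)]; forward: COMPATIBLE []

each type pair in Event: writer, then reader
backward for Event (reader v2, writer v1):
  writer required, State -> State: reader channel maps from writer channel
  writer required, float64 -> float64: reader height maps from writer height
  writer optional, int64 -> int64: reader attempts maps from writer attempts
  writer required, bool -> bool: reader archived maps from writer archived
  writer optional, int64 -> int64: reader duration maps from writer duration
  R1 fires at attempts
  R5 fires at channel
  => 2 violation(s): backward is BREAKING for Event
forward for Event (reader v1, writer v2):
  writer required, State -> State: reader channel maps from writer channel
  writer required, float64 -> float64: reader height maps from writer height
  writer required, int64 -> int64: reader attempts maps from writer attempts
  writer required, bool -> bool: reader archived maps from writer archived
  writer optional, int64 -> int64: reader duration maps from writer duration
  => no violations; forward on Event: COMPATIBLE


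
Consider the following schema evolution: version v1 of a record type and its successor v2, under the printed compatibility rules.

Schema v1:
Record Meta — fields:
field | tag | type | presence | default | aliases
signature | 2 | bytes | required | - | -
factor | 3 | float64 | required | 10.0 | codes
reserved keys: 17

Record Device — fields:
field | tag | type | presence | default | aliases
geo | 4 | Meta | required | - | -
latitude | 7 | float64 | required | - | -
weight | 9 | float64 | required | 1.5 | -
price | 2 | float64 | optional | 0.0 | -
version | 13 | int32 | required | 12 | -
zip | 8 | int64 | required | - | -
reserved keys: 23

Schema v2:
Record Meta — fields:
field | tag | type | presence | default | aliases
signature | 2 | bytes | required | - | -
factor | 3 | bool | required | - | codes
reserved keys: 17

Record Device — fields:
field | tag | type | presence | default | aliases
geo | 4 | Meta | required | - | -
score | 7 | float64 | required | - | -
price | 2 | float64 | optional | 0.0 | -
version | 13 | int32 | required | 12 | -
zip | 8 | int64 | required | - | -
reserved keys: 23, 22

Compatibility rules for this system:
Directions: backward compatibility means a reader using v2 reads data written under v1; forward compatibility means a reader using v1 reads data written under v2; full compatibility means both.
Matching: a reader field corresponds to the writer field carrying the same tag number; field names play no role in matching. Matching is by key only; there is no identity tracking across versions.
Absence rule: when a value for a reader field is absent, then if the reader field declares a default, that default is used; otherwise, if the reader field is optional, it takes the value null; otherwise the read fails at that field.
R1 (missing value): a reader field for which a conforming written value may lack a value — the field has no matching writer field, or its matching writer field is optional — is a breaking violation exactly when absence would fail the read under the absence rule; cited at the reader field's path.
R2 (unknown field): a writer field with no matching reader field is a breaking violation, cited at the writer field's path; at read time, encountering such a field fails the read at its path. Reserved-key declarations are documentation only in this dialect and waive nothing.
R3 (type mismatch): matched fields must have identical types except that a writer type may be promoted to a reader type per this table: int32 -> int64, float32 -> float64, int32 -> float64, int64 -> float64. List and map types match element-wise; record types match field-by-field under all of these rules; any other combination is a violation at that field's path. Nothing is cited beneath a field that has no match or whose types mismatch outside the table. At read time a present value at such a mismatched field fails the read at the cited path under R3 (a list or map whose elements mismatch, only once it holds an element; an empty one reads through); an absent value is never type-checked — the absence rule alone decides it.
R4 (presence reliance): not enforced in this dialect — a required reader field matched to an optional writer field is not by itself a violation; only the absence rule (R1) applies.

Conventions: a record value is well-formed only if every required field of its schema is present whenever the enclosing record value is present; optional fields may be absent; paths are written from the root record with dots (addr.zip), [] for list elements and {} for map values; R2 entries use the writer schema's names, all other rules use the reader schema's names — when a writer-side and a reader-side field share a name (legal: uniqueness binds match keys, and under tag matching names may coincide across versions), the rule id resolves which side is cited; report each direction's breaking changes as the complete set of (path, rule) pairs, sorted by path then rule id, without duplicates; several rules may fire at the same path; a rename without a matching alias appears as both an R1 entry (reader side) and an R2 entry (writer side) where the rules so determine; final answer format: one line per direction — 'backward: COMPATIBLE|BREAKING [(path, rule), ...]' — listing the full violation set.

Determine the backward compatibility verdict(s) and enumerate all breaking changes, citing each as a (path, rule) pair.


backward: BREAKING [(geo.factor, R3), (weight, R2)]

arrows below run writer -> reader for Device
backward on Device — v2 reading data written by v1:
  writer required, Meta -> Meta: reader geo maps from writer geo
  writer required, float64 -> float64: reader score maps from writer latitude
  writer optional, float64 -> float64: reader price maps from writer price
  writer required, int32 -> int32: reader version maps from writer version
  writer required, int64 -> int64: reader zip maps from writer zip
  writer field weight has no reader counterpart
  writer required, bytes -> bytes: reader geo.signature maps from writer geo.signature
  writer required, float64 -> bool: reader geo.factor maps from writer geo.factor
  violation R3 at geo.factor
  violation R2 at weight
  => backward verdict for Device: BREAKING, 2 violation(s)
remaining Device differences; none change what is asked:
  renamed field latitude to score in record Device -> triggers nothing under Device's printed rules — same verdict


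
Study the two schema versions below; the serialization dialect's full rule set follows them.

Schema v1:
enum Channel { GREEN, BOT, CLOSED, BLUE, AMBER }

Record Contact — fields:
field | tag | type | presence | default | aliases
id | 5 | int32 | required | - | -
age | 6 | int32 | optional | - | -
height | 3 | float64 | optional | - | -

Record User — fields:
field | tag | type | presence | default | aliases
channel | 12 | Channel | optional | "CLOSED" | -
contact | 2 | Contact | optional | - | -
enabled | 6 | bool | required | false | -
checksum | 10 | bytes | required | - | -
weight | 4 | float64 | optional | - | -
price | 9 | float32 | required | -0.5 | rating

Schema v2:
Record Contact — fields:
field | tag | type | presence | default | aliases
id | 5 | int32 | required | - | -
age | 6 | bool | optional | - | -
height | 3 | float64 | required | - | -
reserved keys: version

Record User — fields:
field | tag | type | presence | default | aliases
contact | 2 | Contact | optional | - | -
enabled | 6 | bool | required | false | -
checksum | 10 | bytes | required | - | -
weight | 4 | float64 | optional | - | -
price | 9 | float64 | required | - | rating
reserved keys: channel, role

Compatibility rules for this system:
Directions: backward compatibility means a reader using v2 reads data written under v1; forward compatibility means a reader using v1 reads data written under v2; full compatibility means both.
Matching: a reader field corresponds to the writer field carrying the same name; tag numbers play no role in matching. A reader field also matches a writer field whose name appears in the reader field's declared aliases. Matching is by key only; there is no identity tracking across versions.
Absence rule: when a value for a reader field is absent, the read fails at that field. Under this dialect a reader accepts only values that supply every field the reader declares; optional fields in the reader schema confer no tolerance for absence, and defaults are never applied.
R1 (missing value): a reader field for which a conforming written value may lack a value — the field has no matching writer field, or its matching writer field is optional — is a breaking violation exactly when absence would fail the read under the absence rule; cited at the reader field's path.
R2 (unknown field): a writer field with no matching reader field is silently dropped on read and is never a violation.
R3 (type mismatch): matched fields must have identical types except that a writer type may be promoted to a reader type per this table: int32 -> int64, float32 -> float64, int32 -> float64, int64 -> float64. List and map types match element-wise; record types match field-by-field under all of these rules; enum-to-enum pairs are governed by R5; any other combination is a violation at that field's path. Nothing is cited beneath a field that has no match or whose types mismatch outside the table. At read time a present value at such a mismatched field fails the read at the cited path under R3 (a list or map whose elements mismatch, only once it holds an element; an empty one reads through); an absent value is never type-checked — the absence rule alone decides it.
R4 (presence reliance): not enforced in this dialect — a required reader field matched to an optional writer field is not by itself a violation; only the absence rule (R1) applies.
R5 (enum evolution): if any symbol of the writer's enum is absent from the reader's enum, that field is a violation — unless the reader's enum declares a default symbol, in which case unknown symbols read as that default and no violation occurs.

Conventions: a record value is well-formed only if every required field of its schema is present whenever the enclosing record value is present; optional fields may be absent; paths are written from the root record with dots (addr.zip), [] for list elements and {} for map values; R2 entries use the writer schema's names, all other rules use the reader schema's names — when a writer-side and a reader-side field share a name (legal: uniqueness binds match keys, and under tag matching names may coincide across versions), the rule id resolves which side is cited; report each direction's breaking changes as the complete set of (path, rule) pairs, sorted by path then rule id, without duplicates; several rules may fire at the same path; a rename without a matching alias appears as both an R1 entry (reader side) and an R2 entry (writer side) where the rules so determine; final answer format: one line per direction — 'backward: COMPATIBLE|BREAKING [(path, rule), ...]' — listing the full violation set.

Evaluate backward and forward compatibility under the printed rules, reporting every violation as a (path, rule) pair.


each type pair in User: writer, then reader
backward for User (reader v2, writer v1):
  contact <- contact (Contact -> Contact, writer optional)
  enabled <- enabled (bool -> bool, writer required)
  checksum <- checksum (bytes -> bytes, writer required)
  weight <- weight (float64 -> float64, writer optional)
  price <- price (float32 -> float64, writer required)
  leftover writer field: channel
  contact.id <- contact.id (int32 -> int32, writer required)
  contact.age <- contact.age (int32 -> bool, writer optional)
  contact.height <- contact.height (float64 -> float64, writer optional)
  violation R1 at contact
  violation R1 at contact.age
  violation R3 at contact.age
  violation R1 at contact.height
  violation R1 at weight
  => backward verdict for User: BREAKING, 5 violation(s)
forward for User (reader v1, writer v2):
  channel: no writer-side match
  contact <- contact (Contact -> Contact, writer optional)
  enabled <- enabled (bool -> bool, writer required)
  checksum <- checksum (bytes -> bytes, writer required)
  weight <- weight (float64 -> float64, writer optional)
  price <- price (float64 -> float32, writer required)
  contact.id <- contact.id (int32 -> int32, writer required)
  contact.age <- contact.age (bool -> int32, writer optional)
  contact.height <- contact.height (float64 -> float64, writer required)
  violation R1 at channel
  violation R1 at contact
  violation R1 at contact.age
  violation R3 at contact.age
  violation R3 at price
  violation R1 at weight
  => forward verdict for User: BREAKING, 6 violation(s)

backward: BREAKING [(contact, R1), (contact.age, R1), (contact.age, R3), (contact.height, R1), (weight, R1)]; forward: BREAKING [(channel, R1), (contact, R1), (contact.age, R1), (contact.age, R3), (price, R3), (weight, R1)]


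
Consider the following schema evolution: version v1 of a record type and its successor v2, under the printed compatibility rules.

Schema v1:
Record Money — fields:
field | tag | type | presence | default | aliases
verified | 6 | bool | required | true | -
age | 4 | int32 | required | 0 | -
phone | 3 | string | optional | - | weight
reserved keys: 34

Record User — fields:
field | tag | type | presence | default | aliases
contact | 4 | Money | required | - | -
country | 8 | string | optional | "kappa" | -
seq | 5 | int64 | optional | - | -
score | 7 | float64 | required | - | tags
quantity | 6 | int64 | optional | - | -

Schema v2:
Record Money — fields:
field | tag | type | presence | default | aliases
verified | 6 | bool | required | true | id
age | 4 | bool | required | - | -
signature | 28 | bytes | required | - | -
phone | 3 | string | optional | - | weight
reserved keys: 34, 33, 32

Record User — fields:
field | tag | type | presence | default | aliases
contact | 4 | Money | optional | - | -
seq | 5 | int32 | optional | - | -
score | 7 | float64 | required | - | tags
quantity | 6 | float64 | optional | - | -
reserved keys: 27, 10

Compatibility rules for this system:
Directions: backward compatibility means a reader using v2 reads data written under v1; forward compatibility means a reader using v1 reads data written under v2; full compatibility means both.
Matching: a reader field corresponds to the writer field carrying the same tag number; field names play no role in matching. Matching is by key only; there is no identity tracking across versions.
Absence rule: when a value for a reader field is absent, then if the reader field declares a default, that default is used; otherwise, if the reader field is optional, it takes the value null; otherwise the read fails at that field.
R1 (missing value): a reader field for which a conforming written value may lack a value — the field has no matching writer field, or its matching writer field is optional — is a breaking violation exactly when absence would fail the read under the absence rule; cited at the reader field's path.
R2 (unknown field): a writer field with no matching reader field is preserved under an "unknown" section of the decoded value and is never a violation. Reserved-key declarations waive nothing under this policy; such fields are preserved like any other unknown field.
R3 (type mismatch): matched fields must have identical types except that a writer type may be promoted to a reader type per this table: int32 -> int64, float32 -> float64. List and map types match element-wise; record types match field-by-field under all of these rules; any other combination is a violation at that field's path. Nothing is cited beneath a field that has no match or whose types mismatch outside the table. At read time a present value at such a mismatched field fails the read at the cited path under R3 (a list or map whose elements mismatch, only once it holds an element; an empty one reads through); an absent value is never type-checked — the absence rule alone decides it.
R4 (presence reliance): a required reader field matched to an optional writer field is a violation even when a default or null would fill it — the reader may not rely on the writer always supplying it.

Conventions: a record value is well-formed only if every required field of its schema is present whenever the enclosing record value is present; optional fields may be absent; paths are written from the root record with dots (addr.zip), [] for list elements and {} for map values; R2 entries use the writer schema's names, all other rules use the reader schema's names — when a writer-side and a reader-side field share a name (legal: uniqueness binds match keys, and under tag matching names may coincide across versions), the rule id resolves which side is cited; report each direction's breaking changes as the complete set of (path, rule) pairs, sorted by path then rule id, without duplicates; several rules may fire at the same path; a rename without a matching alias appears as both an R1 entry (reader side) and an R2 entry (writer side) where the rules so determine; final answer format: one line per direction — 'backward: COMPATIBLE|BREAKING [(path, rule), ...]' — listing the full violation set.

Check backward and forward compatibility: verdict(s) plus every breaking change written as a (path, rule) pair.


backward: BREAKING [(contact.age, R3), (contact.signature, R1), (quantity, R3), (seq, R3)]; forward: BREAKING [(contact, R1), (contact, R4), (contact.age, R3), (quantity, R3)]

in User below, arrows point writer -> reader
checking backward for User: reader v2 against writer v1:
  contact <- contact (Money -> Money, writer required)
  seq <- seq (int64 -> int32, writer optional)
  score <- score (float64 -> float64, writer required)
  quantity <- quantity (int64 -> float64, writer optional)
  country (writer side), unknown to reader
  contact.verified <- contact.verified (bool -> bool, writer required)
  contact.age <- contact.age (int32 -> bool, writer required)
  contact.signature: no writer-side match
  contact.phone <- contact.phone (string -> string, writer optional)
  R3 fires at contact.age
  R1 fires at contact.signature
  R3 fires at quantity
  R3 fires at seq
  => backward verdict for User: BREAKING, 4 violation(s)
checking forward for User: reader v1 against writer v2:
  contact <- contact (Money -> Money, writer optional)
  country: no writer-side match
  seq <- seq (int32 -> int64, writer optional)
  score <- score (float64 -> float64, writer required)
  quantity <- quantity (float64 -> int64, writer optional)
  contact.verified <- contact.verified (bool -> bool, writer required)
  contact.age <- contact.age (bool -> int32, writer required)
  contact.phone <- contact.phone (string -> string, writer optional)
  contact.signature (writer side), unknown to reader
  R1 fires at contact
  R4 fires at contact
  R3 fires at contact.age
  R3 fires at quantity
  => forward verdict for User: BREAKING, 4 violation(s)


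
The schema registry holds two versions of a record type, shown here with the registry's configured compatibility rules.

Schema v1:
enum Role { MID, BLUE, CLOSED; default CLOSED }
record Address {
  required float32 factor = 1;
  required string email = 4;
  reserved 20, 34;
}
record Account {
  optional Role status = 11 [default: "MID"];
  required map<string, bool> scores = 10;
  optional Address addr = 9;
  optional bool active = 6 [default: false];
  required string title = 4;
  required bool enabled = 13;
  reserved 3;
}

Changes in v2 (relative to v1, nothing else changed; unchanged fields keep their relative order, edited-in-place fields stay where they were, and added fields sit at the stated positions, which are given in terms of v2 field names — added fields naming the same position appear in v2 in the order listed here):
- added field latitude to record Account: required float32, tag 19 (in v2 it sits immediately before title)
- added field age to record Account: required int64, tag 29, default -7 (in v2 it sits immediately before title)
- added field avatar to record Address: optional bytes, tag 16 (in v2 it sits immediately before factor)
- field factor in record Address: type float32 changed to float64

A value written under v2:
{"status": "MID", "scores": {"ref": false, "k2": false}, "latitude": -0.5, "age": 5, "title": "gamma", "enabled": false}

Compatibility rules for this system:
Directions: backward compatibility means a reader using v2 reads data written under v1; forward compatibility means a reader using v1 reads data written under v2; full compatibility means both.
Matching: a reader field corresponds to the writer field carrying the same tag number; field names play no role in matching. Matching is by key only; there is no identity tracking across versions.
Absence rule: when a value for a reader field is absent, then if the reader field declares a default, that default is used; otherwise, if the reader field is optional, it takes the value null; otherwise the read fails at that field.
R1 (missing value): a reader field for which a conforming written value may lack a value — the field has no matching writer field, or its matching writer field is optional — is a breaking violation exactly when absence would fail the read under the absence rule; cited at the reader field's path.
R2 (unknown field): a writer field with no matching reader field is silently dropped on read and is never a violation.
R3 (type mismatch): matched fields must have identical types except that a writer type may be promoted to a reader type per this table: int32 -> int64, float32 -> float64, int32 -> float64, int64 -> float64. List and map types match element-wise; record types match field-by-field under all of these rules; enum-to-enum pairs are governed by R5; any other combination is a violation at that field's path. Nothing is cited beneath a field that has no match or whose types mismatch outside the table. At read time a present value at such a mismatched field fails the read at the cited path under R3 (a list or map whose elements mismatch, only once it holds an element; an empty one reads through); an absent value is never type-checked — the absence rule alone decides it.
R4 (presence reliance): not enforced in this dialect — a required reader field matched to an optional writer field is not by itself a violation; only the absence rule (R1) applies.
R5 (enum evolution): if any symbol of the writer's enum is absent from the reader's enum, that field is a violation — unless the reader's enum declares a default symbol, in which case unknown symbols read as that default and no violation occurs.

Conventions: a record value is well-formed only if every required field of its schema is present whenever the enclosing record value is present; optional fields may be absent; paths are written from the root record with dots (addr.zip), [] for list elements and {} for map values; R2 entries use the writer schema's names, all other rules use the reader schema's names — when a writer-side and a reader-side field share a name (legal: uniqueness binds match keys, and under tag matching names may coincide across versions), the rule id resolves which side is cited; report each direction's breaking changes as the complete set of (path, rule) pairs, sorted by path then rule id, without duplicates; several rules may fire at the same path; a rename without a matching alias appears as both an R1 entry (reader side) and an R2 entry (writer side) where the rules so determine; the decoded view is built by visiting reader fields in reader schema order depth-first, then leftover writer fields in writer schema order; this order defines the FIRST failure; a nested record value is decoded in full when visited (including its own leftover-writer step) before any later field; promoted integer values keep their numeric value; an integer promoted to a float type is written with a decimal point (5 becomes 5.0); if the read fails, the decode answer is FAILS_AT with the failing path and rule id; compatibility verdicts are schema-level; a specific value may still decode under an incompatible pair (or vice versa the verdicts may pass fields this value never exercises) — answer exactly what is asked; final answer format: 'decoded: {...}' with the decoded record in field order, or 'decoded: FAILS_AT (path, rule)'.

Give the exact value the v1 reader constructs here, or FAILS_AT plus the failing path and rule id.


decoded: {"status": "MID", "scores": {"ref": false, "k2": false}, "addr": null, "active": false, "title": "gamma", "enabled": false}

in Account below, arrows point writer -> reader
migrating the Account value to v1:
  status := "MID"
  scores := {"ref": false, "k2": false}
  addr := null (absent, optional -> null)
  active := false (absent -> default)
  title := "gamma"
  enabled := false
  writer latitude: unknown -> dropped
  writer age: unknown -> dropped
  => decoded: {"status": "MID", "scores": {"ref": false, "k2": false}, "addr": null, "active": false, "title": "gamma", "enabled": false}
the rest of the Account diff is inert for this question:
  added field avatar to record Address: optional bytes, tag 16 (in v2 it sits immediately before factor) -> no rule fires on it and the decoded Account view is identical with or without it
  added field latitude to record Account: required float32, tag 19 (in v2 it sits immediately before title) -> shifts the Account verdicts, not this decode
  added field age to record Account: required int64, tag 29, default -7 (in v2 it sits immediately before title) -> no rule fires on it and the decoded Account view is identical with or without it
  field factor in record Address: type float32 changed to float64 -> shifts the Account verdicts, not this decode


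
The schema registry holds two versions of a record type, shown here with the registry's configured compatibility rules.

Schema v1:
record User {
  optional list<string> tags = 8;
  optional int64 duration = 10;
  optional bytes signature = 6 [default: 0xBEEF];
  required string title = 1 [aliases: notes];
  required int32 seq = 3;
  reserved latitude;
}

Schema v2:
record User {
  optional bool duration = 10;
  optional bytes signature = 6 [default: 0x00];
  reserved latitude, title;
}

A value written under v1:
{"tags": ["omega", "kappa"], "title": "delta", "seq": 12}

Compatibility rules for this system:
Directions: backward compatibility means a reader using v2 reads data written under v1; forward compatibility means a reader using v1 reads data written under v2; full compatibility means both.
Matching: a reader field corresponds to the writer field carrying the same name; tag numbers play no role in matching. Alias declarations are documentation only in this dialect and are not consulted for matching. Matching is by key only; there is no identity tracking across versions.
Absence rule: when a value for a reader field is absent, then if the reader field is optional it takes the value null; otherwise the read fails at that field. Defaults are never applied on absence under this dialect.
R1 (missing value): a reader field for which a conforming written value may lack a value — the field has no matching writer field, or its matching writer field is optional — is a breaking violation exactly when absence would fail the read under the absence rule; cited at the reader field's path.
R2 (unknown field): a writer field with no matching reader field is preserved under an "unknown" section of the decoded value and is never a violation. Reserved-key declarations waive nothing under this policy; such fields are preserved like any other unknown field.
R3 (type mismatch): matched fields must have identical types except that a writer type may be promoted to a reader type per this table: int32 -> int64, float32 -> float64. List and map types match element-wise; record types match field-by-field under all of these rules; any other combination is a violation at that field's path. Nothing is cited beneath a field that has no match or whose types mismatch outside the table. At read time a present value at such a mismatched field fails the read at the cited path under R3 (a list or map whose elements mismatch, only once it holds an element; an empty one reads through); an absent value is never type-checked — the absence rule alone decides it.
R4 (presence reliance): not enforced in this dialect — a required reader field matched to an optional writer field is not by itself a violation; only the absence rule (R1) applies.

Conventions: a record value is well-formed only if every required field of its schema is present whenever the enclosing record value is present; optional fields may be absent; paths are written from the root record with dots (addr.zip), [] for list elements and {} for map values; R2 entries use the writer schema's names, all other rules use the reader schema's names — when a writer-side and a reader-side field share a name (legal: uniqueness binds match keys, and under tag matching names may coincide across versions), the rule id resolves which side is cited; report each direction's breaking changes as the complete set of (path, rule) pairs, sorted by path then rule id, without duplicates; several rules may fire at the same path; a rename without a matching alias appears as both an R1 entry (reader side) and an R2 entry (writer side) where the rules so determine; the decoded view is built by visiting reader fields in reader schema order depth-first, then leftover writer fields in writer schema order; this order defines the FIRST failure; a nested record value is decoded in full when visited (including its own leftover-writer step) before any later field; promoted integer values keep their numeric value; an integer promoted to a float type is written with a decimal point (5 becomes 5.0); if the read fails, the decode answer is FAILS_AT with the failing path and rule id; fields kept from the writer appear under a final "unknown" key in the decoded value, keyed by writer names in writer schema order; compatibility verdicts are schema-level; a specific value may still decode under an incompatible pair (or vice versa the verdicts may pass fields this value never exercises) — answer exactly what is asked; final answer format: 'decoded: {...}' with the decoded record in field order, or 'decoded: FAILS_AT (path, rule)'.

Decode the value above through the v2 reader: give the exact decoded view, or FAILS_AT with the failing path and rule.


decoded: {"duration": null, "signature": null, "unknown": {"tags": ["omega", "kappa"], "title": "delta", "seq": 12}}

each type pair in User: writer, then reader
decode (reader v2):
  duration := null (absent, optional -> null)
  signature := null (absent, optional -> null)
  writer tags: kept under "unknown"
  writer title: kept under "unknown"
  writer seq: kept under "unknown"
  => decoded: {"duration": null, "signature": null, "unknown": {"tags": ["omega", "kappa"], "title": "delta", "seq": 12}}
the rest of the User diff is inert for this question:
  field duration in record User: type int64 changed to bool -> a verdict-level change on User — the shown value reads the same
  field signature in record User: default set to 0x00 -> inert under this dialect — no rule fires on User and the result does not move


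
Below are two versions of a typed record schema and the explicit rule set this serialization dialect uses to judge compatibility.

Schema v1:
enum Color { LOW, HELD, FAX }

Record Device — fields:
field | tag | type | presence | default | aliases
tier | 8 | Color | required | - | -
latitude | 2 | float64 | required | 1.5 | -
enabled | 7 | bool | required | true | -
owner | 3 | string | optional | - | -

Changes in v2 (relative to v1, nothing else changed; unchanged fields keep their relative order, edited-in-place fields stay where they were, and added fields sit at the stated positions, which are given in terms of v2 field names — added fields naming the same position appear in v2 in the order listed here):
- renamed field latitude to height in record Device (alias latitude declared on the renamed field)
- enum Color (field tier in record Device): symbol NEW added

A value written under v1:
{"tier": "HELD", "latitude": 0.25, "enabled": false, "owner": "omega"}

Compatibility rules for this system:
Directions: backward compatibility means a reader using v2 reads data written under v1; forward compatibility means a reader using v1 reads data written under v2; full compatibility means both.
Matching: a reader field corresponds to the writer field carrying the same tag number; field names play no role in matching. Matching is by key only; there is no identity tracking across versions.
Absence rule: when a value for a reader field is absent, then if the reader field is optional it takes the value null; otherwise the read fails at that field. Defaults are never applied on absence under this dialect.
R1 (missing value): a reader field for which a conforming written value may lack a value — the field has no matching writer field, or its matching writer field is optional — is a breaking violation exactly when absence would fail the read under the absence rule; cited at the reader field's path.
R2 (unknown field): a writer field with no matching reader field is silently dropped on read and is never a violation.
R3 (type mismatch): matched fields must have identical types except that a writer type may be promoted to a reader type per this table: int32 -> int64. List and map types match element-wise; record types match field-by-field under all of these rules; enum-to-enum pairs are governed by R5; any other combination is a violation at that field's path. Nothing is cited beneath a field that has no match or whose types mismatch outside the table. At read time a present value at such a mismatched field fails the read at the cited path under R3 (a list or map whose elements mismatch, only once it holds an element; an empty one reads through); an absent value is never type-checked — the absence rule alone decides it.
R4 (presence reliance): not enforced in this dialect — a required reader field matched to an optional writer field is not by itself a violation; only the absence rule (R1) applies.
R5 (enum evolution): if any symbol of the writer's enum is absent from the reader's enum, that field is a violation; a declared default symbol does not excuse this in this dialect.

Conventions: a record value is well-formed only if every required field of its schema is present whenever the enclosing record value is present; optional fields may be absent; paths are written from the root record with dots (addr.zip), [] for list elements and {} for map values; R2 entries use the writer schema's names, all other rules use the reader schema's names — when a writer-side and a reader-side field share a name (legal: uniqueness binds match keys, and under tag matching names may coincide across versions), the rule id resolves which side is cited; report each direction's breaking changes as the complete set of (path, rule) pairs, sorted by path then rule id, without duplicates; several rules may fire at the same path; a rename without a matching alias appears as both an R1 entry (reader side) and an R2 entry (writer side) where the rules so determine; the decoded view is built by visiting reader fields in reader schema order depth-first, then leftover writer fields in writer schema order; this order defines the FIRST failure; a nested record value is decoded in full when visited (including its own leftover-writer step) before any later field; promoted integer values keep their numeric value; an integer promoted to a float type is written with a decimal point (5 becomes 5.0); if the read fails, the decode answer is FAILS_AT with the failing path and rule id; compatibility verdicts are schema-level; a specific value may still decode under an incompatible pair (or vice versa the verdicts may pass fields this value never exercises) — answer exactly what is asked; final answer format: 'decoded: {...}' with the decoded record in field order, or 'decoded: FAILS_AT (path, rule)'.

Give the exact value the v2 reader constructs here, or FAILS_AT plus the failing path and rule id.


decoded: {"tier": "HELD", "height": 0.25, "enabled": false, "owner": "omega"}

each type pair in Device: writer, then reader
decoding the Device value with the v2 reader:
  tier := "HELD"
  height := 0.25 (from writer latitude)
  enabled := false
  owner := "omega"
  => decoded: {"tier": "HELD", "height": 0.25, "enabled": false, "owner": "omega"}
ruling out the remaining Device differences:
  enum Color (field tier in record Device): symbol NEW added -> matters for Device compatibility verdicts, not for this value's decode
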